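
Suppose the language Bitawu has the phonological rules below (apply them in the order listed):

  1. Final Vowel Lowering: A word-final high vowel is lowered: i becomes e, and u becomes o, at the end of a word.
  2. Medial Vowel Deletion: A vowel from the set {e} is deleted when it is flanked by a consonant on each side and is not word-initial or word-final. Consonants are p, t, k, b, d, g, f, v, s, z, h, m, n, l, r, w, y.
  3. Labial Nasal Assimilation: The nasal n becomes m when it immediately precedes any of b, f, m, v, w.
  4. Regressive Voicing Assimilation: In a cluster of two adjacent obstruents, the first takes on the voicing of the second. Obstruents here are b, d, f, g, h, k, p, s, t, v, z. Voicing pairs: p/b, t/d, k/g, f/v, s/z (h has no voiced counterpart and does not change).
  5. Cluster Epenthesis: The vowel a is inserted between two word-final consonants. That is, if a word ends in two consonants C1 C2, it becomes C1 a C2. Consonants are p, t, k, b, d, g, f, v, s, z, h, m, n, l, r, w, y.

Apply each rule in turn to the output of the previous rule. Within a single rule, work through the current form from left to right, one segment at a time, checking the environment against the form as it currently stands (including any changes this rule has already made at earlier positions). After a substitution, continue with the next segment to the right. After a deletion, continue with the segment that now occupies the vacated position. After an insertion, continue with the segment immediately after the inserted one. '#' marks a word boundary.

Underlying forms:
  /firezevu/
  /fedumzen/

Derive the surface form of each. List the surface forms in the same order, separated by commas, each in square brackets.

/firezevu/:
  1 Final Vowel Lowering: [firezevu] → [firezevo]
  2 Medial Vowel Deletion: [firezevo] → [firzvo]
  3 Labial Nasal Assimilation: no change — [firzvo]
  4 Regressive Voicing Assimilation: no change — [firzvo]
  5 Cluster Epenthesis: no change — [firzvo]
/fedumzen/:
  1 Final Vowel Lowering: no change — [fedumzen]
  2 Medial Vowel Deletion: [fedumzen] → [fdumzn]
  3 Labial Nasal Assimilation: no change — [fdumzn]
  4 Regressive Voicing Assimilation: [fdumzn] → [vdumzn]
  5 Cluster Epenthesis: [vdumzn] → [vdumzan]

[firzvo], [vdumzan]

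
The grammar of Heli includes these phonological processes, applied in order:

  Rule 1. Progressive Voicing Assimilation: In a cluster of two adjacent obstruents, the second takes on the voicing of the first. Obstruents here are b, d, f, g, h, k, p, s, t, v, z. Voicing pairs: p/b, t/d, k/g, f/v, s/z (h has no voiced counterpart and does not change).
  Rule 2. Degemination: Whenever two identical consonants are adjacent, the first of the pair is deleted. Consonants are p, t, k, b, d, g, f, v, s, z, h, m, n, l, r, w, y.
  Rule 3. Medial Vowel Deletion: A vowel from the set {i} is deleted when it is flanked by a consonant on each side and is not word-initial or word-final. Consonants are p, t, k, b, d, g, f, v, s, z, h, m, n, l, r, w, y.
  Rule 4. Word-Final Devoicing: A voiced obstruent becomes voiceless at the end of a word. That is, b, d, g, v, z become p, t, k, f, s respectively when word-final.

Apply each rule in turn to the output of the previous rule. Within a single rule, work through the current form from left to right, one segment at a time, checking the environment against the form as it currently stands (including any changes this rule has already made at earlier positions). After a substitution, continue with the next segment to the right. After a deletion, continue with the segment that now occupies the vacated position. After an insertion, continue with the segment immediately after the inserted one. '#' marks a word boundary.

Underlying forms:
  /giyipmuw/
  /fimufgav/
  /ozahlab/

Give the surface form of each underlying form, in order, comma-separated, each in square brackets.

/giyipmuw/:
  Rule 1 Progressive Voicing Assimilation: no change — [giyipmuw]
  Rule 2 Degemination: no change — [giyipmuw]
  Rule 3 Medial Vowel Deletion: [giyipmuw] → [gypmuw]
  Rule 4 Word-Final Devoicing: no change — [gypmuw]
/fimufgav/:
  Rule 1 Progressive Voicing Assimilation: [fimufgav] → [fimufkav]
  Rule 2 Degemination: no change — [fimufkav]
  Rule 3 Medial Vowel Deletion: [fimufkav] → [fmufkav]
  Rule 4 Word-Final Devoicing: [fmufkav] → [fmufkaf]
/ozahlab/:
  Rule 1 Progressive Voicing Assimilation: no change — [ozahlab]
  Rule 2 Degemination: no change — [ozahlab]
  Rule 3 Medial Vowel Deletion: no change — [ozahlab]
  Rule 4 Word-Final Devoicing: [ozahlab] → [ozahlap]

[gypmuw], [fmufkaf], [ozahlap]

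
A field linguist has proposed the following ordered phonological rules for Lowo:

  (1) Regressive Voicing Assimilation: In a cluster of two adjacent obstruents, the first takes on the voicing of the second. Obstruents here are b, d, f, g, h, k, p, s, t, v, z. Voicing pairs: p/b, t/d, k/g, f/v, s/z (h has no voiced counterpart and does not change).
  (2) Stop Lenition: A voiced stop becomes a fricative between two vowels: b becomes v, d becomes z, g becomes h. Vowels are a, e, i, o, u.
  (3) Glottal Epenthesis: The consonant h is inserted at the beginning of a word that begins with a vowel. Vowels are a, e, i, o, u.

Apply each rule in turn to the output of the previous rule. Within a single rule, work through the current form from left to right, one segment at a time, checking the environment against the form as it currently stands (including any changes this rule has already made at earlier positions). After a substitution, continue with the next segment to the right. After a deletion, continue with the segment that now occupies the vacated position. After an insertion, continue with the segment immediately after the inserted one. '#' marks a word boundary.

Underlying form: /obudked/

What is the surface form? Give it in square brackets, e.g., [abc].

(1) Regressive Voicing Assimilation: [obudked] → [obutked]
(2) Stop Lenition: [obutked] → [ovutked]
(3) Glottal Epenthesis: [ovutked] → [hovutked]

[hovutked]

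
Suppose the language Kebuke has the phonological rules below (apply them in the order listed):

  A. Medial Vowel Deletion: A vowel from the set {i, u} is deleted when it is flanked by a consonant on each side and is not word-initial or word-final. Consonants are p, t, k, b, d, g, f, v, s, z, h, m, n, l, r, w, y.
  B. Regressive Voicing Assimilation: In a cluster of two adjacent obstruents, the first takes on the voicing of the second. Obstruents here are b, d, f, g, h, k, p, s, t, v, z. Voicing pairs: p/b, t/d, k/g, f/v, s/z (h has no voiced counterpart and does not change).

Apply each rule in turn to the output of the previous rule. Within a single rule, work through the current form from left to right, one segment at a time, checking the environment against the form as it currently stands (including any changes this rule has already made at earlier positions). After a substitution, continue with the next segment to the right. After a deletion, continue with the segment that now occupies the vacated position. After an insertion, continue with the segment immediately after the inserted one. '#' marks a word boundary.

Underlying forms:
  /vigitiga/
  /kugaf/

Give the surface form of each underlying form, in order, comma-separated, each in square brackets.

/vigitiga/:
  A Medial Vowel Deletion: [vigitiga] → [vgtga]
  B Regressive Voicing Assimilation: [vgtga] → [vkdga]
/kugaf/:
  A Medial Vowel Deletion: [kugaf] → [kgaf]
  B Regressive Voicing Assimilation: [kgaf] → [ggaf]

[vkdga], [ggaf]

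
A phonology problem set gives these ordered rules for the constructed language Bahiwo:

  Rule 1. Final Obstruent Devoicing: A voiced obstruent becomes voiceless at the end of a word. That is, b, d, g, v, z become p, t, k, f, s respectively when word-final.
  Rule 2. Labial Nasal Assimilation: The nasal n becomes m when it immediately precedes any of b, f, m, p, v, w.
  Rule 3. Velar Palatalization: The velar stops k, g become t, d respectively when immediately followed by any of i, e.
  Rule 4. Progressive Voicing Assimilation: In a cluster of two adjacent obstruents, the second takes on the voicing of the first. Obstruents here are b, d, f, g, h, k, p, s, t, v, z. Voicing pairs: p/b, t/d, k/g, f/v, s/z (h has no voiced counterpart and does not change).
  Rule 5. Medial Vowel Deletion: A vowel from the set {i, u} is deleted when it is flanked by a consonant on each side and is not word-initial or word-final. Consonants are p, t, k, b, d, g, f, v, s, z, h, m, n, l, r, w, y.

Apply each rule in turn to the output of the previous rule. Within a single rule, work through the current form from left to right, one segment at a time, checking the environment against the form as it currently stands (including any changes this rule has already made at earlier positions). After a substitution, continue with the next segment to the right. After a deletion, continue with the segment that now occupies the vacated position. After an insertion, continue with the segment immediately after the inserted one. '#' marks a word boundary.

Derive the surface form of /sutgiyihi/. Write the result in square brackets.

Rule 1 Final Obstruent Devoicing: no change — [sutgiyihi]
Rule 2 Labial Nasal Assimilation: no change — [sutgiyihi]
Rule 3 Velar Palatalization: [sutgiyihi] → [sutdiyihi]
Rule 4 Progressive Voicing Assimilation: [sutdiyihi] → [suttiyihi]
Rule 5 Medial Vowel Deletion: [suttiyihi] → [sttyhi]

[sttyhi]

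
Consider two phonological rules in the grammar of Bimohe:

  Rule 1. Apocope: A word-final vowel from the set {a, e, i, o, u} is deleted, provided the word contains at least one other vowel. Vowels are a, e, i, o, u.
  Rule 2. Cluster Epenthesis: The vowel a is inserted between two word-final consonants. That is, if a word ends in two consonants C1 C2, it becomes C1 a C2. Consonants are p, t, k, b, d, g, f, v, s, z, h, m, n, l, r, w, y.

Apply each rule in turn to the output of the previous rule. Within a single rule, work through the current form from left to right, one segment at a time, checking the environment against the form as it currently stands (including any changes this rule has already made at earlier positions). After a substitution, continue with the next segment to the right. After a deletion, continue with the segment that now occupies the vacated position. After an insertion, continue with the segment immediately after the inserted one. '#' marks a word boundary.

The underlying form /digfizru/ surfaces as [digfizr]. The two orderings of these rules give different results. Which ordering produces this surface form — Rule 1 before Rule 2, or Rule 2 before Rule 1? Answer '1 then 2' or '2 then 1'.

2 then 1

Order 1 then 2:
  1 Apocope: [digfizru] → [digfizr]
  2 Cluster Epenthesis: [digfizr] → [digfizar]
  result: [digfizar]
Order 2 then 1:
  2 Cluster Epenthesis: no change — [digfizru]
  1 Apocope: [digfizru] → [digfizr]
  result: [digfizr]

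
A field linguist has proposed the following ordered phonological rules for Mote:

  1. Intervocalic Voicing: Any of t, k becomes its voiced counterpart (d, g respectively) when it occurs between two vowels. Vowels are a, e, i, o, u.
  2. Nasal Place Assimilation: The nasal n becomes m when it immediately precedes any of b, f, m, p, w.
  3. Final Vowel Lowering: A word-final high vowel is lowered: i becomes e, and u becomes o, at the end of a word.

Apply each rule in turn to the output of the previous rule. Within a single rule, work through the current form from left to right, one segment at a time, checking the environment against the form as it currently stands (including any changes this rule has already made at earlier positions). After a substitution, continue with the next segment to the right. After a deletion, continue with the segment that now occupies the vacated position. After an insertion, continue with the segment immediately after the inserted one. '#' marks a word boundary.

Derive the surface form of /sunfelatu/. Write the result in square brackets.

1 Intervocalic Voicing: [sunfelatu] → [sunfeladu]
2 Nasal Place Assimilation: [sunfeladu] → [sumfeladu]
3 Final Vowel Lowering: [sumfeladu] → [sumfelado]

[sumfelado]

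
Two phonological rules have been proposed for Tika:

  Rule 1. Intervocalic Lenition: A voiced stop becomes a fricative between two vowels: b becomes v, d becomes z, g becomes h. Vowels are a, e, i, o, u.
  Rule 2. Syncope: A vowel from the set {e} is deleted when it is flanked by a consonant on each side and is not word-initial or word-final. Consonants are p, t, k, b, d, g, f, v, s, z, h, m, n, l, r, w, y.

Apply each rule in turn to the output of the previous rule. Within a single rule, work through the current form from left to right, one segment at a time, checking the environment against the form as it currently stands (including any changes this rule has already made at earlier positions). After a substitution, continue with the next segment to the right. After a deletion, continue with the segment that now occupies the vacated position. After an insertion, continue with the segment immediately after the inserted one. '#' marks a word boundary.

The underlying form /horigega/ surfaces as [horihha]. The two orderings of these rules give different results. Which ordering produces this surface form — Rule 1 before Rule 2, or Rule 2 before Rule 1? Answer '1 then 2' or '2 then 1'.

Order 1 then 2:
  1 Intervocalic Lenition: [horigega] → [horiheha]
  2 Syncope: [horiheha] → [horihha]
  result: [horihha]
Order 2 then 1:
  2 Syncope: [horigega] → [horigga]
  1 Intervocalic Lenition: no change — [horigga]
  result: [horigga]

1 then 2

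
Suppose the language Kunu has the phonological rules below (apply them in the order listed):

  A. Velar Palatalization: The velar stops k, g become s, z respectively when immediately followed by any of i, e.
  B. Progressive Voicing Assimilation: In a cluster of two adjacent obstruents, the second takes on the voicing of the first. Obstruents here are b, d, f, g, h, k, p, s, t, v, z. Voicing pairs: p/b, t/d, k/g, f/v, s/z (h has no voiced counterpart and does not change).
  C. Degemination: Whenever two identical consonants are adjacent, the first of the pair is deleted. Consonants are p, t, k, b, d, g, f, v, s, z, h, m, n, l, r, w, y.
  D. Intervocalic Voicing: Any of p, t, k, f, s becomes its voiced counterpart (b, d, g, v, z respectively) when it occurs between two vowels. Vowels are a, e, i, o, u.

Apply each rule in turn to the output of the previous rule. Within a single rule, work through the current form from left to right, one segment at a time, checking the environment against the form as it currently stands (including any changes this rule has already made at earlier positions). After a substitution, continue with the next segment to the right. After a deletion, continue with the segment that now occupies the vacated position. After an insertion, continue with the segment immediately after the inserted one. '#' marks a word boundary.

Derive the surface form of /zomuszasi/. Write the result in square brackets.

[zomuzazi]

A Velar Palatalization: no change — [zomuszasi]
B Progressive Voicing Assimilation: [zomuszasi] → [zomussasi]
C Degemination: [zomussasi] → [zomusasi]
D Intervocalic Voicing: [zomusasi] → [zomuzazi]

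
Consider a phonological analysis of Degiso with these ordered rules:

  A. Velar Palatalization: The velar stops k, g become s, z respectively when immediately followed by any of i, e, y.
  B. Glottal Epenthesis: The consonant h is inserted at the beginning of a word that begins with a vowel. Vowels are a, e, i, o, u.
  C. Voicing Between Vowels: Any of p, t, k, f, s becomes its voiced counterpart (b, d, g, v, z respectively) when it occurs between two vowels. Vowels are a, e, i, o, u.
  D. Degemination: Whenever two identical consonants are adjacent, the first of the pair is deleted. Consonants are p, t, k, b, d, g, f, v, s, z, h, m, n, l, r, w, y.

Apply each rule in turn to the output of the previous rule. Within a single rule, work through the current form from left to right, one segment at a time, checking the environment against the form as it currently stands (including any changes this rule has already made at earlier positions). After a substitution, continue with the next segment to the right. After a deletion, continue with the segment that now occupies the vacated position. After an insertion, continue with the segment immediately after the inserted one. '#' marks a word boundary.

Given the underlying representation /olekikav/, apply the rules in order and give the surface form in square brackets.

[holezigav]

A Velar Palatalization: [olekikav] → [olesikav]
B Glottal Epenthesis: [olesikav] → [holesikav]
C Voicing Between Vowels: [holesikav] → [holezigav]
D Degemination: no change — [holezigav]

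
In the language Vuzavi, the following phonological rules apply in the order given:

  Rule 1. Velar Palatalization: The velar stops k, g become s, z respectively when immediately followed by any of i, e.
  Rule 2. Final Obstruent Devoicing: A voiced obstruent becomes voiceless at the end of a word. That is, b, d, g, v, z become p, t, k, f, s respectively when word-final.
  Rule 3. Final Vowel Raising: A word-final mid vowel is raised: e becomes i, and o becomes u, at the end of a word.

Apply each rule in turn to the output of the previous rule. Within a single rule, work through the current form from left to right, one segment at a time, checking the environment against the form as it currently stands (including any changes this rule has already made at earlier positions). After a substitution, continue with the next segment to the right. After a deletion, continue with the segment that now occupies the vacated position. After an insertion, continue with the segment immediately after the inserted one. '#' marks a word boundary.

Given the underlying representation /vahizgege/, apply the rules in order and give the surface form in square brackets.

Rule 1 Velar Palatalization: [vahizgege] → [vahizzeze]
Rule 2 Final Obstruent Devoicing: no change — [vahizzeze]
Rule 3 Final Vowel Raising: [vahizzeze] → [vahizzezi]

[vahizzezi]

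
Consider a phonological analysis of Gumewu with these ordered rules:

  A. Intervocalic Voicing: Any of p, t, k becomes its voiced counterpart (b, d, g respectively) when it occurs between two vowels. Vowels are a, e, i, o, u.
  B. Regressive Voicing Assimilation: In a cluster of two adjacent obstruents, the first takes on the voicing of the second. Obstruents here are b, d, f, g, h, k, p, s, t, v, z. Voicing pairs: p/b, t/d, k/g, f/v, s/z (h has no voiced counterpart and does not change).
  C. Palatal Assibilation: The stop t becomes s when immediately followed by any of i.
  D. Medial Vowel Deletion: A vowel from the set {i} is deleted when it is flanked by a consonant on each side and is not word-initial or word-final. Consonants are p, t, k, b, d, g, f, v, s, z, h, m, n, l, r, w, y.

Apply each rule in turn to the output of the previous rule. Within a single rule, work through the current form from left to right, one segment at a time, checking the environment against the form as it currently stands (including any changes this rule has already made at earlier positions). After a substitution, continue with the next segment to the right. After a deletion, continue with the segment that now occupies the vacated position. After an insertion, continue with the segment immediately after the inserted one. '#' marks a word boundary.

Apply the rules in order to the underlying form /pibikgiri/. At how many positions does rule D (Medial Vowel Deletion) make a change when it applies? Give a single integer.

A Intervocalic Voicing: no change — [pibikgiri]
B Regressive Voicing Assimilation: [pibikgiri] → [pibiggiri]
C Palatal Assibilation: no change — [pibiggiri]
D Medial Vowel Deletion: [pibiggiri] → [pbggri]
Rule D changed 3 position(s).

3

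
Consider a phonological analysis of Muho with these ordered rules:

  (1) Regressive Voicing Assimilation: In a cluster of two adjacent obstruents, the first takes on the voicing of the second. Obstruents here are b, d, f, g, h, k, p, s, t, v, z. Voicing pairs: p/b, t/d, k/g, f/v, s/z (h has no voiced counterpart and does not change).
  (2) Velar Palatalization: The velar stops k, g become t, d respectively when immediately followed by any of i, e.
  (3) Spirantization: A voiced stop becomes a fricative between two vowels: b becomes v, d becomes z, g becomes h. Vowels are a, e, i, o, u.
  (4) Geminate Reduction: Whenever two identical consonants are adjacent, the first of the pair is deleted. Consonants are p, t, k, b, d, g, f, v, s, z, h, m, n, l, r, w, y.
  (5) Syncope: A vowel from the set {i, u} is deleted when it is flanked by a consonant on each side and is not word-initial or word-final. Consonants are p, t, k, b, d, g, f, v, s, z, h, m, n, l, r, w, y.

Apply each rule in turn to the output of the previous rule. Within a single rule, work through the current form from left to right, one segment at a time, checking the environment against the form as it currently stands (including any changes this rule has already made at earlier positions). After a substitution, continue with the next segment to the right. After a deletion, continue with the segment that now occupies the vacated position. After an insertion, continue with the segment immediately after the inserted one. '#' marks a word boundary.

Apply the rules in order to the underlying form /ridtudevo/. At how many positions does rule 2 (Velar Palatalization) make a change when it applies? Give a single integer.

(1) Regressive Voicing Assimilation: [ridtudevo] → [rittudevo]
(2) Velar Palatalization: no change — [rittudevo]
(3) Spirantization: [rittudevo] → [rittuzevo]
(4) Geminate Reduction: [rittuzevo] → [rituzevo]
(5) Syncope: [rituzevo] → [rtzevo]
Rule 2 changed 0 position(s).

0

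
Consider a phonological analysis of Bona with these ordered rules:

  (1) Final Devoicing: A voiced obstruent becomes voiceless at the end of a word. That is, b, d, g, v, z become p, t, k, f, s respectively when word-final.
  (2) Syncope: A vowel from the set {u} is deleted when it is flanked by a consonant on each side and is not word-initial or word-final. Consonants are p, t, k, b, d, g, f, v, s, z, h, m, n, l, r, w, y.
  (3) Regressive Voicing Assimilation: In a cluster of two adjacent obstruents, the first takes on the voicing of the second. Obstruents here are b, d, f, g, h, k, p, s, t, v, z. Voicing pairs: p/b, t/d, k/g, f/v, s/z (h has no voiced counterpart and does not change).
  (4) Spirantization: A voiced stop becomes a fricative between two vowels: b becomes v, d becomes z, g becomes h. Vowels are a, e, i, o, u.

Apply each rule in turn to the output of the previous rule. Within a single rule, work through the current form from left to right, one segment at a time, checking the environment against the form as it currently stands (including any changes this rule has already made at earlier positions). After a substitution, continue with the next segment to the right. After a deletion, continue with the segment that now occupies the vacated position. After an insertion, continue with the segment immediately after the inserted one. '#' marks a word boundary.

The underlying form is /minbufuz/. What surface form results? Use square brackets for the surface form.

[minpfs]

(1) Final Devoicing: [minbufuz] → [minbufus]
(2) Syncope: [minbufus] → [minbfs]
(3) Regressive Voicing Assimilation: [minbfs] → [minpfs]
(4) Spirantization: no change — [minpfs]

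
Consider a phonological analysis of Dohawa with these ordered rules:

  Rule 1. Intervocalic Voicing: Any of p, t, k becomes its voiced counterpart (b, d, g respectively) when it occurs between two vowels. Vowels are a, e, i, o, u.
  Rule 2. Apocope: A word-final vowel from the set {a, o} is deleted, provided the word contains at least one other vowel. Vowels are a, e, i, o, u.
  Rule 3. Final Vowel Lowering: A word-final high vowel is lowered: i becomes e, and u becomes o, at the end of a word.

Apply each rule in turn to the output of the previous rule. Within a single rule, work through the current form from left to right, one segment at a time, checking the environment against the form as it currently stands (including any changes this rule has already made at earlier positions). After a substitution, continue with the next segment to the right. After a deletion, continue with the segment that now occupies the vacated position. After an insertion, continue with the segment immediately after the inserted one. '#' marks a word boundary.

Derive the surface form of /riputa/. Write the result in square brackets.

[ribud]

Rule 1 Intervocalic Voicing: [riputa] → [ribuda]
Rule 2 Apocope: [ribuda] → [ribud]
Rule 3 Final Vowel Lowering: no change — [ribud]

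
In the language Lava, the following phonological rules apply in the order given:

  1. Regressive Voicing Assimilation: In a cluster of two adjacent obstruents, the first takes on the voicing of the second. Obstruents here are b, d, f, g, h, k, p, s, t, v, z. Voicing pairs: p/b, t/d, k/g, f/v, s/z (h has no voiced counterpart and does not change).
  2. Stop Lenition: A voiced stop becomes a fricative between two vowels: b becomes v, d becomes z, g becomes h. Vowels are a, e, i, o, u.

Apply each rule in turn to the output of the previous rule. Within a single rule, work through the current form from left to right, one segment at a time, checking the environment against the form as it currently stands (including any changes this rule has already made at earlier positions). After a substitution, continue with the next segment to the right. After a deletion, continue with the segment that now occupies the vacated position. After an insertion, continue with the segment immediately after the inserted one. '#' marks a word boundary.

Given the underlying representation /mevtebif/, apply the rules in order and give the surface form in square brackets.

[meftevif]

1 Regressive Voicing Assimilation: [mevtebif] → [meftebif]
2 Stop Lenition: [meftebif] → [meftevif]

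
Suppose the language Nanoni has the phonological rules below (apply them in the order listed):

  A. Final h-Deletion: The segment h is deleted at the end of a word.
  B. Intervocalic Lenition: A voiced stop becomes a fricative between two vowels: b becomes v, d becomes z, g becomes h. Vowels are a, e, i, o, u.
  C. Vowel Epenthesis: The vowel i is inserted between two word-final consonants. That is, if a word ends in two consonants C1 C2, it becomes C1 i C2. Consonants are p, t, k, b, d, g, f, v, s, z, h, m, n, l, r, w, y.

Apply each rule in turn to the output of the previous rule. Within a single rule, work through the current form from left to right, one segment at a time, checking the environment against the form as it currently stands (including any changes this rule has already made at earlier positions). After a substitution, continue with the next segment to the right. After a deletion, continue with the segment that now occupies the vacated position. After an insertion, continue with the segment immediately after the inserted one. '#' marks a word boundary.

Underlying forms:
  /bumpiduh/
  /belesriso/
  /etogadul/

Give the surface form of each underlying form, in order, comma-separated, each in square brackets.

/bumpiduh/:
  A Final h-Deletion: [bumpiduh] → [bumpidu]
  B Intervocalic Lenition: [bumpidu] → [bumpizu]
  C Vowel Epenthesis: no change — [bumpizu]
/belesriso/:
  A Final h-Deletion: no change — [belesriso]
  B Intervocalic Lenition: no change — [belesriso]
  C Vowel Epenthesis: no change — [belesriso]
/etogadul/:
  A Final h-Deletion: no change — [etogadul]
  B Intervocalic Lenition: [etogadul] → [etohazul]
  C Vowel Epenthesis: no change — [etohazul]

[bumpizu], [belesriso], [etohazul]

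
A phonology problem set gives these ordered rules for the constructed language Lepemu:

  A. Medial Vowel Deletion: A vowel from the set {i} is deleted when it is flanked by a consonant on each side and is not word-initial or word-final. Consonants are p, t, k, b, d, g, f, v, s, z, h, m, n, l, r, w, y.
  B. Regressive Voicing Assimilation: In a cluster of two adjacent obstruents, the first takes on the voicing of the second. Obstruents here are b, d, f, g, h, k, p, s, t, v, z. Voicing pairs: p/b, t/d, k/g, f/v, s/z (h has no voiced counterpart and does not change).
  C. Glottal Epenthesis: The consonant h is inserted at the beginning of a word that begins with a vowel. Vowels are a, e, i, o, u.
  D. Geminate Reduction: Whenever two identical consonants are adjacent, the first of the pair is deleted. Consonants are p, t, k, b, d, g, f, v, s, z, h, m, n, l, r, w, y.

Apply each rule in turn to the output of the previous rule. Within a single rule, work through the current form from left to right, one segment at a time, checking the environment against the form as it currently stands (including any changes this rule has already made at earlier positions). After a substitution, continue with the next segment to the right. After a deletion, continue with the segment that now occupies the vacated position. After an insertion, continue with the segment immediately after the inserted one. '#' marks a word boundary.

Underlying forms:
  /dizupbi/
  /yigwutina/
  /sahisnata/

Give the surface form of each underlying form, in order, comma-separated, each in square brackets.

/dizupbi/:
  A Medial Vowel Deletion: [dizupbi] → [dzupbi]
  B Regressive Voicing Assimilation: [dzupbi] → [dzubbi]
  C Glottal Epenthesis: no change — [dzubbi]
  D Geminate Reduction: [dzubbi] → [dzubi]
/yigwutina/:
  A Medial Vowel Deletion: [yigwutina] → [ygwutna]
  B Regressive Voicing Assimilation: no change — [ygwutna]
  C Glottal Epenthesis: no change — [ygwutna]
  D Geminate Reduction: no change — [ygwutna]
/sahisnata/:
  A Medial Vowel Deletion: [sahisnata] → [sahsnata]
  B Regressive Voicing Assimilation: no change — [sahsnata]
  C Glottal Epenthesis: no change — [sahsnata]
  D Geminate Reduction: no change — [sahsnata]

[dzubi], [ygwutna], [sahsnata]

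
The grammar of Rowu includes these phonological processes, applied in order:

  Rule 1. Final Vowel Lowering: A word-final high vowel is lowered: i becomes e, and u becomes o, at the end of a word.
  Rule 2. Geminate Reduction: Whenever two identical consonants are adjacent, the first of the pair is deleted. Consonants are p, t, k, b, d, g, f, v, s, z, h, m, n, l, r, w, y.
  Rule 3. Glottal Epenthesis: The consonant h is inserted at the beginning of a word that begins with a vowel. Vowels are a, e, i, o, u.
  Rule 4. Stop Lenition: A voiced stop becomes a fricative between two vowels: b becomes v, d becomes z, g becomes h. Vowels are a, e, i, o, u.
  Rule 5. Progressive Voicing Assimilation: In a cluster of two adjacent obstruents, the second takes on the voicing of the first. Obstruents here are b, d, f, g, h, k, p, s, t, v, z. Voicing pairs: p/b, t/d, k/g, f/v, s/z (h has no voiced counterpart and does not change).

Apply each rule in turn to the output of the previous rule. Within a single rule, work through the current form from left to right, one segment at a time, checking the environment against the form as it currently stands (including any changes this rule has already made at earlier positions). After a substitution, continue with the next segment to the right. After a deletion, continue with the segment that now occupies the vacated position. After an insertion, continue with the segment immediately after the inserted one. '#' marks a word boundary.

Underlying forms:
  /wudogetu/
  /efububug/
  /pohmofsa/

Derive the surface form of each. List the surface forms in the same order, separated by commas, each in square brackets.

/wudogetu/:
  Rule 1 Final Vowel Lowering: [wudogetu] → [wudogeto]
  Rule 2 Geminate Reduction: no change — [wudogeto]
  Rule 3 Glottal Epenthesis: no change — [wudogeto]
  Rule 4 Stop Lenition: [wudogeto] → [wuzoheto]
  Rule 5 Progressive Voicing Assimilation: no change — [wuzoheto]
/efububug/:
  Rule 1 Final Vowel Lowering: no change — [efububug]
  Rule 2 Geminate Reduction: no change — [efububug]
  Rule 3 Glottal Epenthesis: [efububug] → [hefububug]
  Rule 4 Stop Lenition: [hefububug] → [hefuvuvug]
  Rule 5 Progressive Voicing Assimilation: no change — [hefuvuvug]
/pohmofsa/:
  Rule 1 Final Vowel Lowering: no change — [pohmofsa]
  Rule 2 Geminate Reduction: no change — [pohmofsa]
  Rule 3 Glottal Epenthesis: no change — [pohmofsa]
  Rule 4 Stop Lenition: no change — [pohmofsa]
  Rule 5 Progressive Voicing Assimilation: no change — [pohmofsa]

[wuzoheto], [hefuvuvug], [pohmofsa]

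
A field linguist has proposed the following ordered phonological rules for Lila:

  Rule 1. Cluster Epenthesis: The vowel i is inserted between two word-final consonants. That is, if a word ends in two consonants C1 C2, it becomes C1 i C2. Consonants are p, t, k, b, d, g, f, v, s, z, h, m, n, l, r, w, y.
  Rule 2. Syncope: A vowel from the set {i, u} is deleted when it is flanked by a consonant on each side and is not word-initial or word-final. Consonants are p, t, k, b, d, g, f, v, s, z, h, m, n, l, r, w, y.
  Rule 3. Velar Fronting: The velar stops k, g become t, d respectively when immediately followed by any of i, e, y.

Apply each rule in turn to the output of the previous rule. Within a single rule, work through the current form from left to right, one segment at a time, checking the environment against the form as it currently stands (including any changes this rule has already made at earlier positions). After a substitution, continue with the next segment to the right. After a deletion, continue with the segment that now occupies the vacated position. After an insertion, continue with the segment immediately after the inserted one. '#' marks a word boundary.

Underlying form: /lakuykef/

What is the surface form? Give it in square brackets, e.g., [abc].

Rule 1 Cluster Epenthesis: no change — [lakuykef]
Rule 2 Syncope: [lakuykef] → [lakykef]
Rule 3 Velar Fronting: [lakykef] → [latytef]

[latytef]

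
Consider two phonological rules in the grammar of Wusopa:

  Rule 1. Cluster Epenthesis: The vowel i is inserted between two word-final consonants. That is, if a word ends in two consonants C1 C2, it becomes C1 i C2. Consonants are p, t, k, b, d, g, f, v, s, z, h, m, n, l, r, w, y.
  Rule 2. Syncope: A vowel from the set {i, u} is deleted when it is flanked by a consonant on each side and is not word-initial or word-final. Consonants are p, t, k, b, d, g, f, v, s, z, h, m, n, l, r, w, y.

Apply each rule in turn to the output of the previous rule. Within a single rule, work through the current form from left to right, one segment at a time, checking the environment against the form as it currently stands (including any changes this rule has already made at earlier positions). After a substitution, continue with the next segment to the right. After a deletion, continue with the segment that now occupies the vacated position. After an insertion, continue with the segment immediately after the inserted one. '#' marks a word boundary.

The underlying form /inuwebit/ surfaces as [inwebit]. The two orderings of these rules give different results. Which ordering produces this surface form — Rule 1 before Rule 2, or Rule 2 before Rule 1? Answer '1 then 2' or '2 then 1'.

Order 1 then 2:
  1 Cluster Epenthesis: no change — [inuwebit]
  2 Syncope: [inuwebit] → [inwebt]
  result: [inwebt]
Order 2 then 1:
  2 Syncope: [inuwebit] → [inwebt]
  1 Cluster Epenthesis: [inwebt] → [inwebit]
  result: [inwebit]

2 then 1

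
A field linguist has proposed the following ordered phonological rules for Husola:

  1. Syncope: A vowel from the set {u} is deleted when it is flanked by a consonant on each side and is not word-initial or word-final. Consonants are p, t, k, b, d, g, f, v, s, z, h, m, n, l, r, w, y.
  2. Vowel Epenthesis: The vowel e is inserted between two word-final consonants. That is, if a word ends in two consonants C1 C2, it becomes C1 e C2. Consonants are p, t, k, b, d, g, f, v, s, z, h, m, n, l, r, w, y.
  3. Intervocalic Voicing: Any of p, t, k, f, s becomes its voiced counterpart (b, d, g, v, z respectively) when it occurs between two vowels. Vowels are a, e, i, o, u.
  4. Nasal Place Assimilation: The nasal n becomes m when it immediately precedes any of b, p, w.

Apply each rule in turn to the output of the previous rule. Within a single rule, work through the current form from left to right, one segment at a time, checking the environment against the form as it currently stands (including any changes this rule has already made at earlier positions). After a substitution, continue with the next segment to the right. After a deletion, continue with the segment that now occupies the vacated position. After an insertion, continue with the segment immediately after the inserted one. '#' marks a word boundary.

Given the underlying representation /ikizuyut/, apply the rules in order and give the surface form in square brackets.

1 Syncope: [ikizuyut] → [ikizyt]
2 Vowel Epenthesis: [ikizyt] → [ikizyet]
3 Intervocalic Voicing: [ikizyet] → [igizyet]
4 Nasal Place Assimilation: no change — [igizyet]

[igizyet]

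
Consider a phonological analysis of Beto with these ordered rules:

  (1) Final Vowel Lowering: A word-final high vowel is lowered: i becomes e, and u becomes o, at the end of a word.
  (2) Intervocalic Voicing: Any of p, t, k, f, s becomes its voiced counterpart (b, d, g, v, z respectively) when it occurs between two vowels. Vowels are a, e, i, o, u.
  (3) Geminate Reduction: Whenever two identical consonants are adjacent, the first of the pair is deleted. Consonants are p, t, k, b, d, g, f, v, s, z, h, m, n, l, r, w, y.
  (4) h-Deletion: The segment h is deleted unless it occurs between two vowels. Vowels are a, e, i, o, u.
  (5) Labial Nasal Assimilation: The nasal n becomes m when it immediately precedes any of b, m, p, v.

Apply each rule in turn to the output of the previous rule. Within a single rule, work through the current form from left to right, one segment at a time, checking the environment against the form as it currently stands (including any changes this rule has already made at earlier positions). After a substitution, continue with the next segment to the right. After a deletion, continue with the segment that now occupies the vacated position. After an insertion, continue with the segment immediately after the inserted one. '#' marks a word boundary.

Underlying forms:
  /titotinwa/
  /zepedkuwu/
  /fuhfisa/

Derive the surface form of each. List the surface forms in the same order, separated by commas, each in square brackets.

[tidodinwa], [zebedkuwo], [fufiza]

/titotinwa/:
  (1) Final Vowel Lowering: no change — [titotinwa]
  (2) Intervocalic Voicing: [titotinwa] → [tidodinwa]
  (3) Geminate Reduction: no change — [tidodinwa]
  (4) h-Deletion: no change — [tidodinwa]
  (5) Labial Nasal Assimilation: no change — [tidodinwa]
/zepedkuwu/:
  (1) Final Vowel Lowering: [zepedkuwu] → [zepedkuwo]
  (2) Intervocalic Voicing: [zepedkuwo] → [zebedkuwo]
  (3) Geminate Reduction: no change — [zebedkuwo]
  (4) h-Deletion: no change — [zebedkuwo]
  (5) Labial Nasal Assimilation: no change — [zebedkuwo]
/fuhfisa/:
  (1) Final Vowel Lowering: no change — [fuhfisa]
  (2) Intervocalic Voicing: [fuhfisa] → [fuhfiza]
  (3) Geminate Reduction: no change — [fuhfiza]
  (4) h-Deletion: [fuhfiza] → [fufiza]
  (5) Labial Nasal Assimilation: no change — [fufiza]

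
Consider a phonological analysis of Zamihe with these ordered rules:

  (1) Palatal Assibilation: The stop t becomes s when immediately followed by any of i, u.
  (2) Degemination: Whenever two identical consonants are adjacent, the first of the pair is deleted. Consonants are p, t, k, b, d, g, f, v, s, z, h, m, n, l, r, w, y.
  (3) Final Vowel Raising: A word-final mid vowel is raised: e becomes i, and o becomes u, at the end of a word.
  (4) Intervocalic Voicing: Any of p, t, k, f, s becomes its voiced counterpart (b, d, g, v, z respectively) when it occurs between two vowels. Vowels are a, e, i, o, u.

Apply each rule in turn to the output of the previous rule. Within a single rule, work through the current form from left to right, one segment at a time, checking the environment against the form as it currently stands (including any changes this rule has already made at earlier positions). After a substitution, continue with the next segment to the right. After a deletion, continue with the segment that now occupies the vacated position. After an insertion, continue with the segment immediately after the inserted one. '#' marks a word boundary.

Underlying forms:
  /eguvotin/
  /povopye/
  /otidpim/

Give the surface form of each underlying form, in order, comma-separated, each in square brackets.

[eguvozin], [povopyi], [ozidpim]

/eguvotin/:
  (1) Palatal Assibilation: [eguvotin] → [eguvosin]
  (2) Degemination: no change — [eguvosin]
  (3) Final Vowel Raising: no change — [eguvosin]
  (4) Intervocalic Voicing: [eguvosin] → [eguvozin]
/povopye/:
  (1) Palatal Assibilation: no change — [povopye]
  (2) Degemination: no change — [povopye]
  (3) Final Vowel Raising: [povopye] → [povopyi]
  (4) Intervocalic Voicing: no change — [povopyi]
/otidpim/:
  (1) Palatal Assibilation: [otidpim] → [osidpim]
  (2) Degemination: no change — [osidpim]
  (3) Final Vowel Raising: no change — [osidpim]
  (4) Intervocalic Voicing: [osidpim] → [ozidpim]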